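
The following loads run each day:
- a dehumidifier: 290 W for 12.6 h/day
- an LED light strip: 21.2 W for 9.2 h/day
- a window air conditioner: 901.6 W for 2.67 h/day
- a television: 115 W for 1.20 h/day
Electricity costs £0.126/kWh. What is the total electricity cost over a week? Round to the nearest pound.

dehumidifier: 290 W × 12.6 h × 7 d = 25,578 Wh = 25.58 kWh
LED light strip: 21.2 W × 9.2 h × 7 d = 1,365 Wh = 1.365 kWh
window air conditioner: 901.6 W × 2.67 h × 7 d = 16,851 Wh = 16.85 kWh
television: 115 W × 1.20 h × 7 d = 966 Wh = 0.966 kWh
Total energy = 25.58 + 1.365 + 16.85 + 0.966 = 44.76 kWh
Cost = 44.76 kWh × £0.126 = £5.64 ≈ £6

£6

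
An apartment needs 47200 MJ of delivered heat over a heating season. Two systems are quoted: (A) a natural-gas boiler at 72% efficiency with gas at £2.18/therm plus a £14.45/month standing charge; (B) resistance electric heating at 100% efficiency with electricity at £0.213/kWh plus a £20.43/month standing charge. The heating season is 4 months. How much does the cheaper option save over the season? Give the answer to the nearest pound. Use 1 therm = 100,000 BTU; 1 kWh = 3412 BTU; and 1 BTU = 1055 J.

£1462

Heat load = 47200 MJ = 47,200,000,000 J / 1055 = 44,739,336 BTU
Gas: input = 44,739,336 / 0.72 = 62,137,967 BTU = 621.4 therm → 621.4 × £2.18 = £1,354.61; + 4 × £14.45 standing = £1,412.41
Electric: 44,739,336 BTU / 3412 = 13,110 kWh → × £0.213 = £2,792.93; + 4 × £20.43 standing = £2,874.65
Difference = |£1,412.41 − £2,874.65| = £1,462.24 ≈ £1462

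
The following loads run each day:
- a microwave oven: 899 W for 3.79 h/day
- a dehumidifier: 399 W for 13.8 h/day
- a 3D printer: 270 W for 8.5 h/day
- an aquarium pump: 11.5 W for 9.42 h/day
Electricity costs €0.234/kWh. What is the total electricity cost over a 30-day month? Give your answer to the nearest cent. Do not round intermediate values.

microwave oven: 899 W × 3.79 h × 30 d = 102,216 Wh = 102.2 kWh
dehumidifier: 399 W × 13.8 h × 30 d = 165,186 Wh = 165.2 kWh
3D printer: 270 W × 8.5 h × 30 d = 68,850 Wh = 68.85 kWh
aquarium pump: 11.5 W × 9.42 h × 30 d = 3,250 Wh = 3.25 kWh
Total energy = 102.2 + 165.2 + 68.85 + 3.25 = 339.5 kWh
Cost = 339.5 kWh × €0.234 = €79.44

€79.44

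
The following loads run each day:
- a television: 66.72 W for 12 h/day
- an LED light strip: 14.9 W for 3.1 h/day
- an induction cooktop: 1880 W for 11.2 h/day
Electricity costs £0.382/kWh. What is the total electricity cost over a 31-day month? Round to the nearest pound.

£259

television: 66.72 W × 12 h × 31 d = 24,820 Wh = 24.82 kWh
LED light strip: 14.9 W × 3.1 h × 31 d = 1,432 Wh = 1.432 kWh
induction cooktop: 1880 W × 11.2 h × 31 d = 652,736 Wh = 652.7 kWh
Total energy = 24.82 + 1.432 + 652.7 = 679 kWh
Cost = 679 kWh × £0.382 = £259.37 ≈ £259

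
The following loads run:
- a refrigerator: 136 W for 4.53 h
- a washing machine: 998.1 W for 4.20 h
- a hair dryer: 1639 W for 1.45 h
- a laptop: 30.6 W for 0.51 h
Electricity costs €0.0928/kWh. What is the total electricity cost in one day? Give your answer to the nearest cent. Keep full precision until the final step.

€0.67

refrigerator: 136 W × 4.53 h = 616 Wh = 0.6161 kWh
washing machine: 998.1 W × 4.20 h = 4,192 Wh = 4.192 kWh
hair dryer: 1639 W × 1.45 h = 2,377 Wh = 2.377 kWh
laptop: 30.6 W × 0.51 h = 16 Wh = 0.01561 kWh
Total energy = 0.6161 + 4.192 + 2.377 + 0.01561 = 7.2 kWh
Cost = 7.2 kWh × €0.0928 = €0.67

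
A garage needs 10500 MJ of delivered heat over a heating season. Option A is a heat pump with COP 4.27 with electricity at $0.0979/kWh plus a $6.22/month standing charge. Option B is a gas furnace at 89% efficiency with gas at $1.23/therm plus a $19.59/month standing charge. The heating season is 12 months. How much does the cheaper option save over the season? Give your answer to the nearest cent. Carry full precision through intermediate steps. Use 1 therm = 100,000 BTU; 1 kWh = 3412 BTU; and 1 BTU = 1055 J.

Heat load = 10500 MJ = 10,500,000,000 J / 1055 = 9,952,607 BTU
Gas: input = 9,952,607 / 0.89 = 11,182,704 BTU = 111.8 therm → 111.8 × $1.23 = $137.55; + 12 × $19.59 standing = $372.63
Heat pump: 9,952,607 BTU / 3412 = 2,917 kWh heat; / 4.27 = 683.1 kWh in → × $0.0979 = $66.88; + 12 × $6.22 standing = $141.52
Difference = |$372.63 − $141.52| = $231.11

$231.11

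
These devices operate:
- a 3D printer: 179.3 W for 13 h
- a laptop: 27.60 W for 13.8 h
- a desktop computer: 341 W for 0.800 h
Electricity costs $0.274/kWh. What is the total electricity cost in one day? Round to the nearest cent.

$0.82

3D printer: 179.3 W × 13 h = 2,331 Wh = 2.331 kWh
laptop: 27.60 W × 13.8 h = 381 Wh = 0.3809 kWh
desktop computer: 341 W × 0.800 h = 273 Wh = 0.2728 kWh
Total energy = 2.331 + 0.3809 + 0.2728 = 2.985 kWh
Cost = 2.985 kWh × $0.274 = $0.82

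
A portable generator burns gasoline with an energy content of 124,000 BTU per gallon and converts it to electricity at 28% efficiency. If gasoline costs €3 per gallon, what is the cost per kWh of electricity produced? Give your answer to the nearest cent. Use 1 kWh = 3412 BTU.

€0.29

Electrical output per gallon = 124,000 BTU × 0.28 / 3412 BTU/kWh = 10.18 kWh
Cost per kWh = €3 / 10.18 kWh = €0.295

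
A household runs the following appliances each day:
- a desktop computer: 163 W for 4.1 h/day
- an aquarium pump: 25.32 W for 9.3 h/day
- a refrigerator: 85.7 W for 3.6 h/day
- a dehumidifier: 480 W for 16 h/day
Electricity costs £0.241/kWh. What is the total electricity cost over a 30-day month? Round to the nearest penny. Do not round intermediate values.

desktop computer: 163 W × 4.1 h × 30 d = 20,049 Wh = 20.05 kWh
aquarium pump: 25.32 W × 9.3 h × 30 d = 7,064 Wh = 7.064 kWh
refrigerator: 85.7 W × 3.6 h × 30 d = 9,256 Wh = 9.256 kWh
dehumidifier: 480 W × 16 h × 30 d = 230,400 Wh = 230.4 kWh
Total energy = 20.05 + 7.064 + 9.256 + 230.4 = 266.8 kWh
Cost = 266.8 kWh × £0.241 = £64.29

£64.29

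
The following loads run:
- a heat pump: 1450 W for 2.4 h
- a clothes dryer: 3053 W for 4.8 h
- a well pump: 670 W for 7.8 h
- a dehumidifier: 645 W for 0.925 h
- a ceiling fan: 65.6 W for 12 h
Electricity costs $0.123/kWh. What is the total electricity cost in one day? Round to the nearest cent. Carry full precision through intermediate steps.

heat pump: 1450 W × 2.4 h = 3,480 Wh = 3.48 kWh
clothes dryer: 3053 W × 4.8 h = 14,654 Wh = 14.65 kWh
well pump: 670 W × 7.8 h = 5,226 Wh = 5.226 kWh
dehumidifier: 645 W × 0.925 h = 597 Wh = 0.5966 kWh
ceiling fan: 65.6 W × 12 h = 787 Wh = 0.7872 kWh
Total energy = 3.48 + 14.65 + 5.226 + 0.5966 + 0.7872 = 24.74 kWh
Cost = 24.74 kWh × $0.123 = $3.04

$3.04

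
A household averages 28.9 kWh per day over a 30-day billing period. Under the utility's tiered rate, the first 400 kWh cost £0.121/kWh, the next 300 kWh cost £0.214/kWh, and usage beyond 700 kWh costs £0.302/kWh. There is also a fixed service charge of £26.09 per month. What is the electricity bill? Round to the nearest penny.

Usage = 28.9 kWh/day × 30 days = 867 kWh
First 400 kWh × £0.121 = £48.40
Next 300 kWh × £0.214 = £64.20
Remaining 167 kWh × £0.302 = £50.43
Energy charge = £163.03; + service £26.09 = £189.12

£189.12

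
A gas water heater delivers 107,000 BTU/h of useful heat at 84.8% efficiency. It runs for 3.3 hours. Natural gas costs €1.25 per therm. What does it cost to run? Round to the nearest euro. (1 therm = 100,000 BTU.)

Heat delivered = 107,000 BTU/h × 3.3 h = 353,100 BTU
Gas input = 353,100 / 0.848 = 416,392 BTU
= 416,392 / 100,000 = 4.164 therm
Cost = 4.164 × €1.25/therm = €5.20 ≈ €5

€5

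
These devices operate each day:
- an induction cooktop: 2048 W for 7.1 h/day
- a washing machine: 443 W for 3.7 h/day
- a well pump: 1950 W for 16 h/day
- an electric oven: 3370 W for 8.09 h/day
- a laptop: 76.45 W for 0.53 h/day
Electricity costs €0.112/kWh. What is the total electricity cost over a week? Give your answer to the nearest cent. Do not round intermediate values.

induction cooktop: 2048 W × 7.1 h × 7 d = 101,786 Wh = 101.8 kWh
washing machine: 443 W × 3.7 h × 7 d = 11,474 Wh = 11.47 kWh
well pump: 1950 W × 16 h × 7 d = 218,400 Wh = 218.4 kWh
electric oven: 3370 W × 8.09 h × 7 d = 190,843 Wh = 190.8 kWh
laptop: 76.45 W × 0.53 h × 7 d = 284 Wh = 0.2836 kWh
Total energy = 101.8 + 11.47 + 218.4 + 190.8 + 0.2836 = 522.8 kWh
Cost = 522.8 kWh × €0.112 = €58.55

€58.55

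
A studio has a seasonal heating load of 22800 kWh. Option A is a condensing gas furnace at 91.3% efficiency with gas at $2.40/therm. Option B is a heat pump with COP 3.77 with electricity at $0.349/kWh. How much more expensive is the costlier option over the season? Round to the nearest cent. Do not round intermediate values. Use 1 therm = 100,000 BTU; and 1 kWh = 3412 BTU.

$65.71

Heat load = 22800 kWh × 3412 = 77,793,600 BTU
Gas: input = 77,793,600 / 0.913 = 85,206,572 BTU = 852.1 therm → 852.1 × $2.40 = $2,044.96
Heat pump: 77,793,600 BTU / 3412 = 22,800 kWh heat; / 3.77 = 6,048 kWh in → × $0.349 = $2,110.66
Difference = |$2,044.96 − $2,110.66| = $65.71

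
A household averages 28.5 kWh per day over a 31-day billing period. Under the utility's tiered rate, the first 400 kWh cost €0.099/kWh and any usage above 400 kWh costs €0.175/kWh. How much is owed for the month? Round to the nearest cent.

Usage = 28.5 kWh/day × 31 days = 883.5 kWh
First 400 kWh × €0.099 = €39.60
Remaining 483.5 kWh × €0.175 = €84.61
Total = €124.21

€124.21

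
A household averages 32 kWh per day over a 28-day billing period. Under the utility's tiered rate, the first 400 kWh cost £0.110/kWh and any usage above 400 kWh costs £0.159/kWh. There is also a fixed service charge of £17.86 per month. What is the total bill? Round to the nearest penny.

£140.72

Usage = 32 kWh/day × 28 days = 896 kWh
First 400 kWh × £0.110 = £44.00
Remaining 496 kWh × £0.159 = £78.86
Energy charge = £122.86; + service £17.86 = £140.72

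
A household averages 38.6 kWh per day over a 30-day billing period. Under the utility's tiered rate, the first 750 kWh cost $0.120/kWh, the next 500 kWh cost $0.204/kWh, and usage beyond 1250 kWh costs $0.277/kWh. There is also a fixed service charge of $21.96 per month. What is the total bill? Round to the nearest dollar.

Usage = 38.6 kWh/day × 30 days = 1158 kWh
First 750 kWh × $0.120 = $90.00
Next 408 kWh × $0.204 = $83.23
Remaining tier: 0 kWh (not reached)
Energy charge = $173.23; + service $21.96 = $195.19 ≈ $195

$195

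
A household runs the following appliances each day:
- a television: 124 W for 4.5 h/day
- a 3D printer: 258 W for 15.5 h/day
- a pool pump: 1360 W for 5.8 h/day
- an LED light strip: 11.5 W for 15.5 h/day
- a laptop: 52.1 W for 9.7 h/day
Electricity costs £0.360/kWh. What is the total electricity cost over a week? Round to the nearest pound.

television: 124 W × 4.5 h × 7 d = 3,906 Wh = 3.906 kWh
3D printer: 258 W × 15.5 h × 7 d = 27,993 Wh = 27.99 kWh
pool pump: 1360 W × 5.8 h × 7 d = 55,216 Wh = 55.22 kWh
LED light strip: 11.5 W × 15.5 h × 7 d = 1,248 Wh = 1.248 kWh
laptop: 52.1 W × 9.7 h × 7 d = 3,538 Wh = 3.538 kWh
Total energy = 3.906 + 27.99 + 55.22 + 1.248 + 3.538 = 91.9 kWh
Cost = 91.9 kWh × £0.360 = £33.08 ≈ £33

£33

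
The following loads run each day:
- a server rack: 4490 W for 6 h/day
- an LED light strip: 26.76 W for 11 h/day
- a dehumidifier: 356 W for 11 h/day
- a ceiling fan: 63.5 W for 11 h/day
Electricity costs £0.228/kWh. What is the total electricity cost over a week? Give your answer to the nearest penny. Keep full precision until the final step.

£50.83

server rack: 4490 W × 6 h × 7 d = 188,580 Wh = 188.6 kWh
LED light strip: 26.76 W × 11 h × 7 d = 2,061 Wh = 2.061 kWh
dehumidifier: 356 W × 11 h × 7 d = 27,412 Wh = 27.41 kWh
ceiling fan: 63.5 W × 11 h × 7 d = 4,890 Wh = 4.889 kWh
Total energy = 188.6 + 2.061 + 27.41 + 4.889 = 222.9 kWh
Cost = 222.9 kWh × £0.228 = £50.83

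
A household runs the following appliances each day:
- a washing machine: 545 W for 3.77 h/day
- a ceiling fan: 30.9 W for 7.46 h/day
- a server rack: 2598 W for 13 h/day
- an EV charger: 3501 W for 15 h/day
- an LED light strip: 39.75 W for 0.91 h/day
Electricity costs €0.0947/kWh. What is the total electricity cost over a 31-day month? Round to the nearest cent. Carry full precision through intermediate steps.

washing machine: 545 W × 3.77 h × 31 d = 63,694 Wh = 63.69 kWh
ceiling fan: 30.9 W × 7.46 h × 31 d = 7,146 Wh = 7.146 kWh
server rack: 2598 W × 13 h × 31 d = 1,046,994 Wh = 1,047 kWh
EV charger: 3501 W × 15 h × 31 d = 1,627,965 Wh = 1,628 kWh
LED light strip: 39.75 W × 0.91 h × 31 d = 1,121 Wh = 1.121 kWh
Total energy = 63.69 + 7.146 + 1,047 + 1,628 + 1.121 = 2,747 kWh
Cost = 2,747 kWh × €0.0947 = €260.13

€260.13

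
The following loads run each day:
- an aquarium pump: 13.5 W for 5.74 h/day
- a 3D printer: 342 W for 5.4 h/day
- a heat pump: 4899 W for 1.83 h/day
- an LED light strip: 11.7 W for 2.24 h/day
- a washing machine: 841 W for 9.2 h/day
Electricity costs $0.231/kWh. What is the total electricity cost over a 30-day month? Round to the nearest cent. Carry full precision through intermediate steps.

aquarium pump: 13.5 W × 5.74 h × 30 d = 2,325 Wh = 2.325 kWh
3D printer: 342 W × 5.4 h × 30 d = 55,404 Wh = 55.4 kWh
heat pump: 4899 W × 1.83 h × 30 d = 268,955 Wh = 269 kWh
LED light strip: 11.7 W × 2.24 h × 30 d = 786 Wh = 0.7862 kWh
washing machine: 841 W × 9.2 h × 30 d = 232,116 Wh = 232.1 kWh
Total energy = 2.325 + 55.4 + 269 + 0.7862 + 232.1 = 559.6 kWh
Cost = 559.6 kWh × $0.231 = $129.26

$129.26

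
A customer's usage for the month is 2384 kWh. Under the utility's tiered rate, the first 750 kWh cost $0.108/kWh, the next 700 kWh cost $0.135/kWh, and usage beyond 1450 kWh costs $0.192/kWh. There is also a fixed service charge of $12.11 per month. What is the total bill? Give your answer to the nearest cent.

First 750 kWh × $0.108 = $81.00
Next 700 kWh × $0.135 = $94.50
Remaining 934 kWh × $0.192 = $179.33
Energy charge = $354.83; + service $12.11 = $366.94

$366.94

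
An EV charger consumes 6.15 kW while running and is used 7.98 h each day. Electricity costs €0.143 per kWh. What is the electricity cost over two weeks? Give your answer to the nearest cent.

€98.25

Energy = 6150 W × 7.98 h/day × 14 days = 687,078 Wh = 687.1 kWh
Cost = 687.1 kWh × €0.143/kWh = €98.25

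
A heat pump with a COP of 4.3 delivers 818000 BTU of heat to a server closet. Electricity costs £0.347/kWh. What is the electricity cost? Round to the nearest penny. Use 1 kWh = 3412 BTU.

£19.35

Heat delivered = 818,000 BTU / 3412 = 239.7 kWh
Electrical input = 239.7 kWh / 4.3 = 55.75 kWh
Cost = 55.75 × £0.347/kWh = £19.35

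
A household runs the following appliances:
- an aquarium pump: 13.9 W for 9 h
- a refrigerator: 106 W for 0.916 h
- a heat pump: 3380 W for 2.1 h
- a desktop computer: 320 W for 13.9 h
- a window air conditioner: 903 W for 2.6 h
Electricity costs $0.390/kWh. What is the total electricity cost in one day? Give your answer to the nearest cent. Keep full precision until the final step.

$5.51

aquarium pump: 13.9 W × 9 h = 125 Wh = 0.1251 kWh
refrigerator: 106 W × 0.916 h = 97 Wh = 0.0971 kWh
heat pump: 3380 W × 2.1 h = 7,098 Wh = 7.098 kWh
desktop computer: 320 W × 13.9 h = 4,448 Wh = 4.448 kWh
window air conditioner: 903 W × 2.6 h = 2,348 Wh = 2.348 kWh
Total energy = 0.1251 + 0.0971 + 7.098 + 4.448 + 2.348 = 14.12 kWh
Cost = 14.12 kWh × $0.390 = $5.51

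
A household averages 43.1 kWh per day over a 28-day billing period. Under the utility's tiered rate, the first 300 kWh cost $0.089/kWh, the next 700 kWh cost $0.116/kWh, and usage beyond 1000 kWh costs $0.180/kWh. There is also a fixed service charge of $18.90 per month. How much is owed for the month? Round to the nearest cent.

Usage = 43.1 kWh/day × 28 days = 1206.8 kWh
First 300 kWh × $0.089 = $26.70
Next 700 kWh × $0.116 = $81.20
Remaining 206.8 kWh × $0.180 = $37.22
Energy charge = $145.12; + service $18.90 = $164.02

$164.02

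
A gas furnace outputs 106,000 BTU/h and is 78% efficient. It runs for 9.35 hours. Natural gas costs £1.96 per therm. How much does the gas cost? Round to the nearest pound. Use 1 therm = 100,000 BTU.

Heat delivered = 106,000 BTU/h × 9.35 h = 991,100 BTU
Gas input = 991,100 / 0.78 = 1,270,641 BTU
= 1,270,641 / 100,000 = 12.71 therm
Cost = 12.71 × £1.96/therm = £24.90 ≈ £25

£25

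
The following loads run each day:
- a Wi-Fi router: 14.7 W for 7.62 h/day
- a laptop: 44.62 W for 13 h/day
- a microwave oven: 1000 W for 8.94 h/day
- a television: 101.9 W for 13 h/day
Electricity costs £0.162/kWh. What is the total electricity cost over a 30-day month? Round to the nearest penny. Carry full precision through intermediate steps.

£53.25

Wi-Fi router: 14.7 W × 7.62 h × 30 d = 3,360 Wh = 3.36 kWh
laptop: 44.62 W × 13 h × 30 d = 17,402 Wh = 17.4 kWh
microwave oven: 1000 W × 8.94 h × 30 d = 268,200 Wh = 268.2 kWh
television: 101.9 W × 13 h × 30 d = 39,741 Wh = 39.74 kWh
Total energy = 3.36 + 17.4 + 268.2 + 39.74 = 328.7 kWh
Cost = 328.7 kWh × £0.162 = £53.25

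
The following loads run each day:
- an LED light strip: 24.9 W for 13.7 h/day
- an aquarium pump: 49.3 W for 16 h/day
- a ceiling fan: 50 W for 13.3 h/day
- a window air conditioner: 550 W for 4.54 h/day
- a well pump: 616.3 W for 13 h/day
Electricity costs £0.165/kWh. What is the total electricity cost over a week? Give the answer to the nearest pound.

£14

LED light strip: 24.9 W × 13.7 h × 7 d = 2,388 Wh = 2.388 kWh
aquarium pump: 49.3 W × 16 h × 7 d = 5,522 Wh = 5.522 kWh
ceiling fan: 50 W × 13.3 h × 7 d = 4,655 Wh = 4.655 kWh
window air conditioner: 550 W × 4.54 h × 7 d = 17,479 Wh = 17.48 kWh
well pump: 616.3 W × 13 h × 7 d = 56,083 Wh = 56.08 kWh
Total energy = 2.388 + 5.522 + 4.655 + 17.48 + 56.08 = 86.13 kWh
Cost = 86.13 kWh × £0.165 = £14.21 ≈ £14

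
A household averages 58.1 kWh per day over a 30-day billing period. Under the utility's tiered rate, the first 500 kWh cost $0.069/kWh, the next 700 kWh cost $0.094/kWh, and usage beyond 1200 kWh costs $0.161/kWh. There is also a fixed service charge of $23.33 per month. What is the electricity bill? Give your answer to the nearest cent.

Usage = 58.1 kWh/day × 30 days = 1743 kWh
First 500 kWh × $0.069 = $34.50
Next 700 kWh × $0.094 = $65.80
Remaining 543 kWh × $0.161 = $87.42
Energy charge = $187.72; + service $23.33 = $211.05

$211.05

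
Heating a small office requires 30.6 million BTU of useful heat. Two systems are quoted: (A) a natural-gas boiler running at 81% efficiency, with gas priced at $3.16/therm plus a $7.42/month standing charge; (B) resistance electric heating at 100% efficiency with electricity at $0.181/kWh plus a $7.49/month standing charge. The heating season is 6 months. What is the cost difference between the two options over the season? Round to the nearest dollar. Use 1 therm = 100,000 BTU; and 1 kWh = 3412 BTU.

Heat load = 30.6 × 10⁶ BTU = 30,600,000 BTU
Gas: input = 30,600,000 / 0.81 = 37,777,778 BTU = 377.8 therm → 377.8 × $3.16 = $1,193.78; + 6 × $7.42 standing = $1,238.30
Electric: 30,600,000 BTU / 3412 = 8,968 kWh → × $0.181 = $1,623.27; + 6 × $7.49 standing = $1,668.21
Difference = |$1,238.30 − $1,668.21| = $429.91 ≈ $430

$430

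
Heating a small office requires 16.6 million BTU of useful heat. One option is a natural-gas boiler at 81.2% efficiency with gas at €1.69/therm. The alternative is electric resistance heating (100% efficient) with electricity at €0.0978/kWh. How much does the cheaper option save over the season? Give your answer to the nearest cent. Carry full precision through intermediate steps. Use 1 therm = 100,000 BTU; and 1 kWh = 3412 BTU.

€130.32

Heat load = 16.6 × 10⁶ BTU = 16,600,000 BTU
Gas: input = 16,600,000 / 0.812 = 20,443,350 BTU = 204.4 therm → 204.4 × €1.69 = €345.49
Electric: 16,600,000 BTU / 3412 = 4,865 kWh → × €0.0978 = €475.81
Difference = |€345.49 − €475.81| = €130.32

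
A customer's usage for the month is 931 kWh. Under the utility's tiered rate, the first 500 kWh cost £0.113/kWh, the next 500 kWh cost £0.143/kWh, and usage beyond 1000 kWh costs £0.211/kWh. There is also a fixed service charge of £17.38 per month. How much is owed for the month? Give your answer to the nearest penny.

First 500 kWh × £0.113 = £56.50
Next 431 kWh × £0.143 = £61.63
Remaining tier: 0 kWh (not reached)
Energy charge = £118.13; + service £17.38 = £135.51

£135.51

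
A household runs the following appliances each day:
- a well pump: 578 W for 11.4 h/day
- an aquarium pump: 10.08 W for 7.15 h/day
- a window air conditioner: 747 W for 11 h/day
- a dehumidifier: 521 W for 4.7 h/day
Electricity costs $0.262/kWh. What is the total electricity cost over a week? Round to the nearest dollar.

well pump: 578 W × 11.4 h × 7 d = 46,124 Wh = 46.12 kWh
aquarium pump: 10.08 W × 7.15 h × 7 d = 505 Wh = 0.5045 kWh
window air conditioner: 747 W × 11 h × 7 d = 57,519 Wh = 57.52 kWh
dehumidifier: 521 W × 4.7 h × 7 d = 17,141 Wh = 17.14 kWh
Total energy = 46.12 + 0.5045 + 57.52 + 17.14 = 121.3 kWh
Cost = 121.3 kWh × $0.262 = $31.78 ≈ $32

$32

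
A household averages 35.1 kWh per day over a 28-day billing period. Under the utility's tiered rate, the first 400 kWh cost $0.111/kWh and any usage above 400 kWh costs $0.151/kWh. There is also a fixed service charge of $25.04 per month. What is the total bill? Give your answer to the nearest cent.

$157.44

Usage = 35.1 kWh/day × 28 days = 982.8 kWh
First 400 kWh × $0.111 = $44.40
Remaining 582.8 kWh × $0.151 = $88.00
Energy charge = $132.40; + service $25.04 = $157.44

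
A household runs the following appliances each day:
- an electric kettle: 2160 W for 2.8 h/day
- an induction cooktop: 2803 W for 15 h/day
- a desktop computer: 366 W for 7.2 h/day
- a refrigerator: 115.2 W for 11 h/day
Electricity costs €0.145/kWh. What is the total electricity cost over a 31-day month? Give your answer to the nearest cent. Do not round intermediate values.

electric kettle: 2160 W × 2.8 h × 31 d = 187,488 Wh = 187.5 kWh
induction cooktop: 2803 W × 15 h × 31 d = 1,303,395 Wh = 1,303 kWh
desktop computer: 366 W × 7.2 h × 31 d = 81,691 Wh = 81.69 kWh
refrigerator: 115.2 W × 11 h × 31 d = 39,283 Wh = 39.28 kWh
Total energy = 187.5 + 1,303 + 81.69 + 39.28 = 1,612 kWh
Cost = 1,612 kWh × €0.145 = €233.72

€233.72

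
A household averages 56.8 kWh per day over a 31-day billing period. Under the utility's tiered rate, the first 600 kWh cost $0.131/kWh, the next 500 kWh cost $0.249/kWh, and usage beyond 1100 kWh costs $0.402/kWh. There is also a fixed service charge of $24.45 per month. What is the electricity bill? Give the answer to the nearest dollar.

Usage = 56.8 kWh/day × 31 days = 1760.8 kWh
First 600 kWh × $0.131 = $78.60
Next 500 kWh × $0.249 = $124.50
Remaining 660.8 kWh × $0.402 = $265.64
Energy charge = $468.74; + service $24.45 = $493.19 ≈ $493

$493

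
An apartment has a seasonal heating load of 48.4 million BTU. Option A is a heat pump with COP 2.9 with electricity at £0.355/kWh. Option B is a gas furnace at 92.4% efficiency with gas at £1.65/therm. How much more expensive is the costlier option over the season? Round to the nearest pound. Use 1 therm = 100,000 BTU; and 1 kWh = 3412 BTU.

£872

Heat load = 48.4 × 10⁶ BTU = 48,400,000 BTU
Gas: input = 48,400,000 / 0.924 = 52,380,952 BTU = 523.8 therm → 523.8 × £1.65 = £864.29
Heat pump: 48,400,000 BTU / 3412 = 14,190 kWh heat; / 2.9 = 4,891 kWh in → × £0.355 = £1,736.47
Difference = |£864.29 − £1,736.47| = £872.18 ≈ £872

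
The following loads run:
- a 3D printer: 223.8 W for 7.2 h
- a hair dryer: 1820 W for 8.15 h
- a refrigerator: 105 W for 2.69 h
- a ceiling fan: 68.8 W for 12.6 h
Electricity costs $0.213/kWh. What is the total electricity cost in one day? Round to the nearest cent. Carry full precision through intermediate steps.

3D printer: 223.8 W × 7.2 h = 1,611 Wh = 1.611 kWh
hair dryer: 1820 W × 8.15 h = 14,833 Wh = 14.83 kWh
refrigerator: 105 W × 2.69 h = 282 Wh = 0.2824 kWh
ceiling fan: 68.8 W × 12.6 h = 867 Wh = 0.8669 kWh
Total energy = 1.611 + 14.83 + 0.2824 + 0.8669 = 17.59 kWh
Cost = 17.59 kWh × $0.213 = $3.75

$3.75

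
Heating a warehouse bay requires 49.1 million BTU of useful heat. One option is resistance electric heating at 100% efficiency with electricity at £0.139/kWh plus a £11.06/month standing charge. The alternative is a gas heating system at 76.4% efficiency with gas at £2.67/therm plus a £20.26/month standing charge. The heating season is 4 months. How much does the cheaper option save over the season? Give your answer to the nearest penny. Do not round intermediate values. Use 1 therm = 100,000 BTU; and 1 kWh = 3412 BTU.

Heat load = 49.1 × 10⁶ BTU = 49,100,000 BTU
Gas: input = 49,100,000 / 0.764 = 64,267,016 BTU = 642.7 therm → 642.7 × £2.67 = £1,715.93; + 4 × £20.26 standing = £1,796.97
Electric: 49,100,000 BTU / 3412 = 14,390 kWh → × £0.139 = £2,000.26; + 4 × £11.06 standing = £2,044.50
Difference = |£1,796.97 − £2,044.50| = £247.53

£247.53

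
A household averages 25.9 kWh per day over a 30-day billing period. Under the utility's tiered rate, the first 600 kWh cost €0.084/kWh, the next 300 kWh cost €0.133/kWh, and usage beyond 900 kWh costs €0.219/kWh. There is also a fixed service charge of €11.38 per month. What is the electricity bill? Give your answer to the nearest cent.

Usage = 25.9 kWh/day × 30 days = 777 kWh
First 600 kWh × €0.084 = €50.40
Next 177 kWh × €0.133 = €23.54
Remaining tier: 0 kWh (not reached)
Energy charge = €73.94; + service €11.38 = €85.32

€85.32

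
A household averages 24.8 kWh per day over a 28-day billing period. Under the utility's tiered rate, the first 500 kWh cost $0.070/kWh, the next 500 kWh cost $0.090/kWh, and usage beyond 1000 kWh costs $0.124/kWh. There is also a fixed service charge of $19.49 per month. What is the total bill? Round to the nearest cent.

Usage = 24.8 kWh/day × 28 days = 694.4 kWh
First 500 kWh × $0.070 = $35.00
Next 194.4 kWh × $0.090 = $17.50
Remaining tier: 0 kWh (not reached)
Energy charge = $52.50; + service $19.49 = $71.99

$71.99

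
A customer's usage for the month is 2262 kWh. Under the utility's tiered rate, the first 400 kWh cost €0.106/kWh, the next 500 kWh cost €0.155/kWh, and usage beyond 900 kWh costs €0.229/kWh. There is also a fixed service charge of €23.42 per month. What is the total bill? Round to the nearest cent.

€455.22

First 400 kWh × €0.106 = €42.40
Next 500 kWh × €0.155 = €77.50
Remaining 1362 kWh × €0.229 = €311.90
Energy charge = €431.80; + service €23.42 = €455.22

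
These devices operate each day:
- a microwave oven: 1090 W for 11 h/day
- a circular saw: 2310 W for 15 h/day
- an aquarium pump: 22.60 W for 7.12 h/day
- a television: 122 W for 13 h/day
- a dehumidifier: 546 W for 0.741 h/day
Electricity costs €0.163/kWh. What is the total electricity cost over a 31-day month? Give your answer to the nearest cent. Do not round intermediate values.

€246.54

microwave oven: 1090 W × 11 h × 31 d = 371,690 Wh = 371.7 kWh
circular saw: 2310 W × 15 h × 31 d = 1,074,150 Wh = 1,074 kWh
aquarium pump: 22.60 W × 7.12 h × 31 d = 4,988 Wh = 4.988 kWh
television: 122 W × 13 h × 31 d = 49,166 Wh = 49.17 kWh
dehumidifier: 546 W × 0.741 h × 31 d = 12,542 Wh = 12.54 kWh
Total energy = 371.7 + 1,074 + 4.988 + 49.17 + 12.54 = 1,513 kWh
Cost = 1,513 kWh × €0.163 = €246.54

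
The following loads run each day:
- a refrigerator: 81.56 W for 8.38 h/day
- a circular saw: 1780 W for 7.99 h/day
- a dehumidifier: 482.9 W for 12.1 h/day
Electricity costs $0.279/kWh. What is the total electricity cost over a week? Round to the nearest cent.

refrigerator: 81.56 W × 8.38 h × 7 d = 4,784 Wh = 4.784 kWh
circular saw: 1780 W × 7.99 h × 7 d = 99,555 Wh = 99.56 kWh
dehumidifier: 482.9 W × 12.1 h × 7 d = 40,902 Wh = 40.9 kWh
Total energy = 4.784 + 99.56 + 40.9 = 145.2 kWh
Cost = 145.2 kWh × $0.279 = $40.52

$40.52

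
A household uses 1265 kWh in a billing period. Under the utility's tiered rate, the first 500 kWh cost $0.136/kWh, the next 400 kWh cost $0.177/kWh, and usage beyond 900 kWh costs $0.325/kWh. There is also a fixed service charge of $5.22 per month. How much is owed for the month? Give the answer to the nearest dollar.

First 500 kWh × $0.136 = $68.00
Next 400 kWh × $0.177 = $70.80
Remaining 365 kWh × $0.325 = $118.62
Energy charge = $257.43; + service $5.22 = $262.65 ≈ $263

$263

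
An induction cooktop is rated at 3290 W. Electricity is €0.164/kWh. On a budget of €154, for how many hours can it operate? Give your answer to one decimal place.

Energy budget = €154 / €0.164 per kWh = 939 kWh = 939,024 Wh
Runtime = 939,024 Wh / 3290 W = 285.4 h

285.4 h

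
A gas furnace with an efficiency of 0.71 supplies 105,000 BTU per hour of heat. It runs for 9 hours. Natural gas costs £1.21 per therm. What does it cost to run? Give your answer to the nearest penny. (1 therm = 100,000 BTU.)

£16.10

Heat delivered = 105,000 BTU/h × 9 h = 945,000 BTU
Gas input = 945,000 / 0.71 = 1,330,986 BTU
= 1,330,986 / 100,000 = 13.31 therm
Cost = 13.31 × £1.21/therm = £16.10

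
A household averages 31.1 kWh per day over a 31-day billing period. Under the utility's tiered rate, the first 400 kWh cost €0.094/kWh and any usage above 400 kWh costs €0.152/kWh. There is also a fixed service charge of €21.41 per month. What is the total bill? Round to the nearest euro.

€145

Usage = 31.1 kWh/day × 31 days = 964.1 kWh
First 400 kWh × €0.094 = €37.60
Remaining 564.1 kWh × €0.152 = €85.74
Energy charge = €123.34; + service €21.41 = €144.75 ≈ €145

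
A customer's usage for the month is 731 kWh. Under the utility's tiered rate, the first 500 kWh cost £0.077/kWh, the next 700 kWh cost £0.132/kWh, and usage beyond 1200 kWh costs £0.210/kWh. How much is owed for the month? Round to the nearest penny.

First 500 kWh × £0.077 = £38.50
Next 231 kWh × £0.132 = £30.49
Remaining tier: 0 kWh (not reached)
Total = £68.99

£68.99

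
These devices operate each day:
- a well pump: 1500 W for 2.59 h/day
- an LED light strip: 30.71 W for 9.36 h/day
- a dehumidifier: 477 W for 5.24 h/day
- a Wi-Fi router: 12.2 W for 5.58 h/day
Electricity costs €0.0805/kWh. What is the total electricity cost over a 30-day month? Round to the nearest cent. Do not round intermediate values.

well pump: 1500 W × 2.59 h × 30 d = 116,550 Wh = 116.5 kWh
LED light strip: 30.71 W × 9.36 h × 30 d = 8,623 Wh = 8.623 kWh
dehumidifier: 477 W × 5.24 h × 30 d = 74,984 Wh = 74.98 kWh
Wi-Fi router: 12.2 W × 5.58 h × 30 d = 2,042 Wh = 2.042 kWh
Total energy = 116.5 + 8.623 + 74.98 + 2.042 = 202.2 kWh
Cost = 202.2 kWh × €0.0805 = €16.28

€16.28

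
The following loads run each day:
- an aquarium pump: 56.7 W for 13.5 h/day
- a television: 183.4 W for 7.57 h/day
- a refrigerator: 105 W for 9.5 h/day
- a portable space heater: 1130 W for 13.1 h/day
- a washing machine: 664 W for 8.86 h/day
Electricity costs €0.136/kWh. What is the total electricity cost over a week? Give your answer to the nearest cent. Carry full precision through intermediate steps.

€22.69

aquarium pump: 56.7 W × 13.5 h × 7 d = 5,358 Wh = 5.358 kWh
television: 183.4 W × 7.57 h × 7 d = 9,718 Wh = 9.718 kWh
refrigerator: 105 W × 9.5 h × 7 d = 6,982 Wh = 6.982 kWh
portable space heater: 1130 W × 13.1 h × 7 d = 103,621 Wh = 103.6 kWh
washing machine: 664 W × 8.86 h × 7 d = 41,181 Wh = 41.18 kWh
Total energy = 5.358 + 9.718 + 6.982 + 103.6 + 41.18 = 166.9 kWh
Cost = 166.9 kWh × €0.136 = €22.69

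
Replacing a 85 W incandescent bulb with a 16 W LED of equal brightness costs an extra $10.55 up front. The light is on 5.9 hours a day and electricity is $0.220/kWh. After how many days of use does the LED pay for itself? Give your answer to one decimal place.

117.8 days

Power saved = 85 − 16 = 69 W
Daily energy saved = 69 W × 5.9 h = 407.1 Wh = 0.4071 kWh
Daily savings = 0.4071 × $0.220 = $0.0896
Payback = $10.55 / $0.0896 per day = 117.8 days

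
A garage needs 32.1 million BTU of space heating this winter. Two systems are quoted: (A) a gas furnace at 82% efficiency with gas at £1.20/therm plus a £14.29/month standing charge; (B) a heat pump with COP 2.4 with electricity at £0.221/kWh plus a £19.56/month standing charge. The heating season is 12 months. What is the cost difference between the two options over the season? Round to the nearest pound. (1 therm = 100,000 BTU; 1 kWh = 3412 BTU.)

Heat load = 32.1 × 10⁶ BTU = 32,100,000 BTU
Gas: input = 32,100,000 / 0.82 = 39,146,341 BTU = 391.5 therm → 391.5 × £1.20 = £469.76; + 12 × £14.29 standing = £641.24
Heat pump: 32,100,000 BTU / 3412 = 9,408 kWh heat; / 2.4 = 3,920 kWh in → × £0.221 = £866.32; + 12 × £19.56 standing = £1,101.04
Difference = |£641.24 − £1,101.04| = £459.80 ≈ £460

£460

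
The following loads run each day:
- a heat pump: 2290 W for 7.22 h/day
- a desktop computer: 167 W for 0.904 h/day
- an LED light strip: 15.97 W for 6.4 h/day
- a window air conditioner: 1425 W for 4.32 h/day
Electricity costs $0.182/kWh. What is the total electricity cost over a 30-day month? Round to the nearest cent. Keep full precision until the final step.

$125.27

heat pump: 2290 W × 7.22 h × 30 d = 496,014 Wh = 496 kWh
desktop computer: 167 W × 0.904 h × 30 d = 4,529 Wh = 4.529 kWh
LED light strip: 15.97 W × 6.4 h × 30 d = 3,066 Wh = 3.066 kWh
window air conditioner: 1425 W × 4.32 h × 30 d = 184,680 Wh = 184.7 kWh
Total energy = 496 + 4.529 + 3.066 + 184.7 = 688.3 kWh
Cost = 688.3 kWh × $0.182 = $125.27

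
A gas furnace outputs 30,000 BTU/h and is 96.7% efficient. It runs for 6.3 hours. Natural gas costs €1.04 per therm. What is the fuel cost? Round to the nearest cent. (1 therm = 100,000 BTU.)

Heat delivered = 30,000 BTU/h × 6.3 h = 189,000 BTU
Gas input = 189,000 / 0.967 = 195,450 BTU
= 195,450 / 100,000 = 1.954 therm
Cost = 1.954 × €1.04/therm = €2.03

€2.03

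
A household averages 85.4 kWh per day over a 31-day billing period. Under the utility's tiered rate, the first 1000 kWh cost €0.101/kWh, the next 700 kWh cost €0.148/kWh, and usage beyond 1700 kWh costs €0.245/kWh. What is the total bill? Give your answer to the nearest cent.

€436.71

Usage = 85.4 kWh/day × 31 days = 2647.4 kWh
First 1000 kWh × €0.101 = €101.00
Next 700 kWh × €0.148 = €103.60
Remaining 947.4 kWh × €0.245 = €232.11
Total = €436.71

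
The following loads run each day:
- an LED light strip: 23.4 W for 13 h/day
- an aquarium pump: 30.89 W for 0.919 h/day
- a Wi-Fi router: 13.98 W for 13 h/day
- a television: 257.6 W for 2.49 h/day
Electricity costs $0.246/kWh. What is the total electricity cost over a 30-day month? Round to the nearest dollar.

LED light strip: 23.4 W × 13 h × 30 d = 9,126 Wh = 9.126 kWh
aquarium pump: 30.89 W × 0.919 h × 30 d = 852 Wh = 0.8516 kWh
Wi-Fi router: 13.98 W × 13 h × 30 d = 5,452 Wh = 5.452 kWh
television: 257.6 W × 2.49 h × 30 d = 19,243 Wh = 19.24 kWh
Total energy = 9.126 + 0.8516 + 5.452 + 19.24 = 34.67 kWh
Cost = 34.67 kWh × $0.246 = $8.53 ≈ $9

$9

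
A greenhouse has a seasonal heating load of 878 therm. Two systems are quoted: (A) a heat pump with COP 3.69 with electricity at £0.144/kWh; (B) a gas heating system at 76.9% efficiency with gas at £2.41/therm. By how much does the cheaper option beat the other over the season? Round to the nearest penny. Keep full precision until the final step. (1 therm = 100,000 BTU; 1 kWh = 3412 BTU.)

Heat load = 878 therm × 100,000 = 87,800,000 BTU
Gas: input = 87,800,000 / 0.769 = 114,174,252 BTU = 1,142 therm → 1,142 × £2.41 = £2,751.60
Heat pump: 87,800,000 BTU / 3412 = 25,730 kWh heat; / 3.69 = 6,974 kWh in → × £0.144 = £1,004.20
Difference = |£2,751.60 − £1,004.20| = £1,747.40

£1747.40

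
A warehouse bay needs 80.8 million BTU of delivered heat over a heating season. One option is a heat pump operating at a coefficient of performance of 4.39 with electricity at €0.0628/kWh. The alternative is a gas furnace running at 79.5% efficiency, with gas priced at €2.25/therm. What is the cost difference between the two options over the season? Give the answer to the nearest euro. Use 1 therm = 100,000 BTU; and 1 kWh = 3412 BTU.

Heat load = 80.8 × 10⁶ BTU = 80,800,000 BTU
Gas: input = 80,800,000 / 0.795 = 101,635,220 BTU = 1,016 therm → 1,016 × €2.25 = €2,286.79
Heat pump: 80,800,000 BTU / 3412 = 23,680 kWh heat; / 4.39 = 5,394 kWh in → × €0.0628 = €338.76
Difference = |€2,286.79 − €338.76| = €1,948.03 ≈ €1948

€1948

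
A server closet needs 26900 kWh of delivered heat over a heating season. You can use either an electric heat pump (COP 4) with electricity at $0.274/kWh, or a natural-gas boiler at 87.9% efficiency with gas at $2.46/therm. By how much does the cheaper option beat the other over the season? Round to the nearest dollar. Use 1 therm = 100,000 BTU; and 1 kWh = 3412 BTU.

Heat load = 26900 kWh × 3412 = 91,782,800 BTU
Gas: input = 91,782,800 / 0.879 = 104,417,292 BTU = 1,044 therm → 1,044 × $2.46 = $2,568.67
Heat pump: 91,782,800 BTU / 3412 = 26,900 kWh heat; / 4 = 6,725 kWh in → × $0.274 = $1,842.65
Difference = |$2,568.67 − $1,842.65| = $726.02 ≈ $726

$726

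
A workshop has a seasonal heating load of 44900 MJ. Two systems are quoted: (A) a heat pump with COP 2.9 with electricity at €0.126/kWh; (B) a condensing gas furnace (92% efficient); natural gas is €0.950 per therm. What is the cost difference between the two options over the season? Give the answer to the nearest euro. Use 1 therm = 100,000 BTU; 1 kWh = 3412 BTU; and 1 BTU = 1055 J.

Heat load = 44900 MJ = 44,900,000,000 J / 1055 = 42,559,242 BTU
Gas: input = 42,559,242 / 0.92 = 46,260,045 BTU = 462.6 therm → 462.6 × €0.950 = €439.47
Heat pump: 42,559,242 BTU / 3412 = 12,470 kWh heat; / 2.9 = 4,301 kWh in → × €0.126 = €541.95
Difference = |€439.47 − €541.95| = €102.48 ≈ €102

€102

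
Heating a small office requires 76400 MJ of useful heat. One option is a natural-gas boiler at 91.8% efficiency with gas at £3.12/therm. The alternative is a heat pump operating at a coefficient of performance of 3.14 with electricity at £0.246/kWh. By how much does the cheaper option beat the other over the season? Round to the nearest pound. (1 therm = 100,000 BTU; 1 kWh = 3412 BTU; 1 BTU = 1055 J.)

£798

Heat load = 76400 MJ = 76,400,000,000 J / 1055 = 72,417,062 BTU
Gas: input = 72,417,062 / 0.918 = 78,885,688 BTU = 788.9 therm → 788.9 × £3.12 = £2,461.23
Heat pump: 72,417,062 BTU / 3412 = 21,220 kWh heat; / 3.14 = 6,759 kWh in → × £0.246 = £1,662.79
Difference = |£2,461.23 − £1,662.79| = £798.44 ≈ £798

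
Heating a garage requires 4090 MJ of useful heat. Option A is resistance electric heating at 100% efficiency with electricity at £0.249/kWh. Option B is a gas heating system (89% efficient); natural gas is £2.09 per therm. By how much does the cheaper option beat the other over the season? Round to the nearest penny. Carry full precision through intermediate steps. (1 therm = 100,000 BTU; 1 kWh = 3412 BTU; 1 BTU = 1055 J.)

£191.88

Heat load = 4090 MJ = 4,090,000,000 J / 1055 = 3,876,777 BTU
Gas: input = 3,876,777 / 0.89 = 4,355,929 BTU = 43.56 therm → 43.56 × £2.09 = £91.04
Electric: 3,876,777 BTU / 3412 = 1,136 kWh → × £0.249 = £282.92
Difference = |£91.04 − £282.92| = £191.88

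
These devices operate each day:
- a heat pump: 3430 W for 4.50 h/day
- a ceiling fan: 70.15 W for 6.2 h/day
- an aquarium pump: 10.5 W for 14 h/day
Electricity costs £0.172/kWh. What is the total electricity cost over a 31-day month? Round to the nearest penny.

£85.40

heat pump: 3430 W × 4.50 h × 31 d = 478,485 Wh = 478.5 kWh
ceiling fan: 70.15 W × 6.2 h × 31 d = 13,483 Wh = 13.48 kWh
aquarium pump: 10.5 W × 14 h × 31 d = 4,557 Wh = 4.557 kWh
Total energy = 478.5 + 13.48 + 4.557 = 496.5 kWh
Cost = 496.5 kWh × £0.172 = £85.40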